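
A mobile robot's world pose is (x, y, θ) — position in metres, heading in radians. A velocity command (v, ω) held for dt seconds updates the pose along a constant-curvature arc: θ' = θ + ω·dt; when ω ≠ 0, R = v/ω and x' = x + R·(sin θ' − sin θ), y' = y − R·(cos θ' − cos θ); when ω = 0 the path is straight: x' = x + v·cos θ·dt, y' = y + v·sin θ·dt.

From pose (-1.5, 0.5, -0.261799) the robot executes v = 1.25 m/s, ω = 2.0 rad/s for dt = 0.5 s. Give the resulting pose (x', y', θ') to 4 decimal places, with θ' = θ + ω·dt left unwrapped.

θ' = -0.2618 + 2.0·0.5 = 0.7382
R = v/ω = 1.25/2.0 = 0.6250
x' = -1.5 + 0.6250·(sin 0.7382 − sin -0.2618) = -0.9176
y' = 0.5 − 0.6250·(cos 0.7382 − cos -0.2618) = 0.6414

(-0.9176, 0.6414, 0.7382)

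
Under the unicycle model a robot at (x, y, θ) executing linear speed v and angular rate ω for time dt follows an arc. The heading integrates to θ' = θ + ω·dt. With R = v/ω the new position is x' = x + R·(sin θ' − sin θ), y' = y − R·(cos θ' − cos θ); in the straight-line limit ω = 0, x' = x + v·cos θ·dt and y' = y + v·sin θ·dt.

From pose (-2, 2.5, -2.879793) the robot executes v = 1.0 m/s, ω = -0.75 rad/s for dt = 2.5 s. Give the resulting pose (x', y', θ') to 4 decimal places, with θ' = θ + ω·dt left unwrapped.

θ' = -2.8798 + -0.75·2.5 = -4.7548
R = v/ω = 1.0/-0.75 = -1.3333
x' = -2 + -1.3333·(sin -4.7548 − sin -2.8798) = -3.6772
y' = 2.5 − -1.3333·(cos -4.7548 − cos -2.8798) = 3.8444

(-3.6772, 3.8444, -4.7548)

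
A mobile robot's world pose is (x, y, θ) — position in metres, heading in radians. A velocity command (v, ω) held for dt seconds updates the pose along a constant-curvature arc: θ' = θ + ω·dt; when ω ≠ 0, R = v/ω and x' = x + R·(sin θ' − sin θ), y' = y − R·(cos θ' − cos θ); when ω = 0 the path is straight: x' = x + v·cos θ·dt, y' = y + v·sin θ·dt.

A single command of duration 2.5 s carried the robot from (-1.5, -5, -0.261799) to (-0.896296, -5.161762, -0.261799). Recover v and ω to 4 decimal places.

v = 0.2500, ω = 0.0000

Δθ = -0.261799 − -0.261799 = 0.000000
ω = Δθ/dt = 0.000000/2.5 = 0.0000
ω = 0 → v = (Δx·cos θ + Δy·sin θ)/dt = 0.2500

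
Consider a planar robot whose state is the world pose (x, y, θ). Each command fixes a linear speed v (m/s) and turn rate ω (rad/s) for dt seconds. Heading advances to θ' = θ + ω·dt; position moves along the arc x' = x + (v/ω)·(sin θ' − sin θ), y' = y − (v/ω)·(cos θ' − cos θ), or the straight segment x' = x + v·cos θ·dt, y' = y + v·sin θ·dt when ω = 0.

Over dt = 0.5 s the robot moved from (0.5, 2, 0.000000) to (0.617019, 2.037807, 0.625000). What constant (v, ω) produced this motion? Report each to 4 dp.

Δθ = 0.625000 − 0.000000 = 0.625000
ω = Δθ/dt = 0.625000/0.5 = 1.2500
R = Δx/(sin θ' − sin θ) = 0.2000
v = R·ω = 0.2000·1.2500 = 0.2500

v = 0.2500, ω = 1.2500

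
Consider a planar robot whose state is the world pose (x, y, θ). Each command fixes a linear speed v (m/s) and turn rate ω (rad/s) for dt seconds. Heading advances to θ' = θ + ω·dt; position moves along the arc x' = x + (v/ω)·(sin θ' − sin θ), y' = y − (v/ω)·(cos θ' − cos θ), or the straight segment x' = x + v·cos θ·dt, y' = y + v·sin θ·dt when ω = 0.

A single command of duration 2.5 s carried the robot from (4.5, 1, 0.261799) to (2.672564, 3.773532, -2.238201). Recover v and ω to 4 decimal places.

v = -1.7500, ω = -1.0000

Δθ = -2.238201 − 0.261799 = -2.500000
ω = Δθ/dt = -2.500000/2.5 = -1.0000
R = −Δy/(cos θ' − cos θ) = 1.7500
v = R·ω = 1.7500·-1.0000 = -1.7500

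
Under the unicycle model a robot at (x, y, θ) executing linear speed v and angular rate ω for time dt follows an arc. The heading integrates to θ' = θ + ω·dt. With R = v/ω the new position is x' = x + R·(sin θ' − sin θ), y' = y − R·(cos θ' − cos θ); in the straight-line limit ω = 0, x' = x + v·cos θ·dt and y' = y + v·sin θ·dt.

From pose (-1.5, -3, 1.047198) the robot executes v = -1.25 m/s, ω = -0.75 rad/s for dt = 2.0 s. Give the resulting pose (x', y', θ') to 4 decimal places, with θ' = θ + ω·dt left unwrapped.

(-3.6725, -3.6654, -0.4528)

θ' = 1.0472 + -0.75·2.0 = -0.4528
R = v/ω = -1.25/-0.75 = 1.6667
x' = -1.5 + 1.6667·(sin -0.4528 − sin 1.0472) = -3.6725
y' = -3 − 1.6667·(cos -0.4528 − cos 1.0472) = -3.6654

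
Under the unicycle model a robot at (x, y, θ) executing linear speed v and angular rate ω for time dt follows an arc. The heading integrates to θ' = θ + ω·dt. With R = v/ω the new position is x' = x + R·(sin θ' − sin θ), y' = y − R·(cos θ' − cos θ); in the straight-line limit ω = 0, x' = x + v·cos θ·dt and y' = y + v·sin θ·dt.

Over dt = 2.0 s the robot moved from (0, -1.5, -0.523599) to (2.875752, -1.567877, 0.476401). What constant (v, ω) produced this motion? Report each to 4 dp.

Δθ = 0.476401 − -0.523599 = 1.000000
ω = Δθ/dt = 1.000000/2.0 = 0.5000
R = Δx/(sin θ' − sin θ) = 3.0000
v = R·ω = 3.0000·0.5000 = 1.5000

v = 1.5000, ω = 0.5000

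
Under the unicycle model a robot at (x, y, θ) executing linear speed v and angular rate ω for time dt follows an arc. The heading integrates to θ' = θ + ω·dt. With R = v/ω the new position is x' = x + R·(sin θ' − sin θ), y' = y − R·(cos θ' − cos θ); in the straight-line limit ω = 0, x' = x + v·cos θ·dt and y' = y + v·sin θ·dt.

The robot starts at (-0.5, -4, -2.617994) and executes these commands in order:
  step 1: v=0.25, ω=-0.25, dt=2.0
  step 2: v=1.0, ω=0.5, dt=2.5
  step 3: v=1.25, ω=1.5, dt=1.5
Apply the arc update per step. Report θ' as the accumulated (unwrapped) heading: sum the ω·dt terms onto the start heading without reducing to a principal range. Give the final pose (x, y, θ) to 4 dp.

(-1.7341, -6.5648, 0.3820)

step 1: θ'=-3.1180 (R=-1.0000) → pose (-0.9764, -4.1337, -3.1180)
step 2: θ'=-1.8680 (R=2.0000) → pose (-2.8415, -5.5475, -1.8680)
step 3: θ'=0.3820 (R=0.8333) → pose (-1.7341, -6.5648, 0.3820)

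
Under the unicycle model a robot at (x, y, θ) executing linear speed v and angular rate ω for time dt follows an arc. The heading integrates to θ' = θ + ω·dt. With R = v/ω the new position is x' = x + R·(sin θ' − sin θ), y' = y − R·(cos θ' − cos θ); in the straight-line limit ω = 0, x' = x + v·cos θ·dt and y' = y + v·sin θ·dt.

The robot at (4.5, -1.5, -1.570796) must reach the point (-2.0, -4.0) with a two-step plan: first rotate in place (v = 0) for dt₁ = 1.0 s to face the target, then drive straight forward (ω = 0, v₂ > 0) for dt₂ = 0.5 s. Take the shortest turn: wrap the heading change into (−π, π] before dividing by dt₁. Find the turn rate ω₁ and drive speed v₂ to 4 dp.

ω₁ = -1.2036, v₂ = 13.9284

heading to target = atan2(-4−-1.5, -2−4.5) = -2.7744
Δθ = wrap(-2.7744 − -1.5708) = -1.2036; ω₁ = Δθ/dt₁ = -1.2036
distance = √((-2−4.5)² + (-4−-1.5)²) = 6.9642; v₂ = distance/dt₂ = 13.9284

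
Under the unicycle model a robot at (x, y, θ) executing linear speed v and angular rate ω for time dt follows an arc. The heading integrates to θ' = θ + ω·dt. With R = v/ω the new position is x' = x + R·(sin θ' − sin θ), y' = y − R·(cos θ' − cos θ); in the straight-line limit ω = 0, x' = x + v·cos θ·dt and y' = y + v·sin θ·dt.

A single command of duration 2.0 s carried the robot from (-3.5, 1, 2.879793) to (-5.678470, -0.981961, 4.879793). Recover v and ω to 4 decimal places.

Δθ = 4.879793 − 2.879793 = 2.000000
ω = Δθ/dt = 2.000000/2.0 = 1.0000
R = Δx/(sin θ' − sin θ) = 1.7500
v = R·ω = 1.7500·1.0000 = 1.7500

v = 1.7500, ω = 1.0000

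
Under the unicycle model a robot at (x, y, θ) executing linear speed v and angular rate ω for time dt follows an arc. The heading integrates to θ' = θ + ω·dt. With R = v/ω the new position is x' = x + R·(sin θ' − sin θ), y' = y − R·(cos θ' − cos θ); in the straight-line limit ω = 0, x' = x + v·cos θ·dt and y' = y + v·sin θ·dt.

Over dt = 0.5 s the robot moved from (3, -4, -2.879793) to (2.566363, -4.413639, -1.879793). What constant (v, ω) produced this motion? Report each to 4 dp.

v = 1.2500, ω = 2.0000

Δθ = -1.879793 − -2.879793 = 1.000000
ω = Δθ/dt = 1.000000/0.5 = 2.0000
R = Δx/(sin θ' − sin θ) = 0.6250
v = R·ω = 0.6250·2.0000 = 1.2500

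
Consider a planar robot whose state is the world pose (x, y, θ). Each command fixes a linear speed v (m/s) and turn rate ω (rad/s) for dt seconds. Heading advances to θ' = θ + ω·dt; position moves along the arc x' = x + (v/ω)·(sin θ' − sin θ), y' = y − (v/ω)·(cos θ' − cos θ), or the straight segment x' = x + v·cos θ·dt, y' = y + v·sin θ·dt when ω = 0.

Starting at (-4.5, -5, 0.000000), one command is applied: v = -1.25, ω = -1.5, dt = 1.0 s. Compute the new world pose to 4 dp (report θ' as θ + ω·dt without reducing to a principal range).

(-5.3312, -4.2256, -1.5000)

θ' = 0.0000 + -1.5·1.0 = -1.5000
R = v/ω = -1.25/-1.5 = 0.8333
x' = -4.5 + 0.8333·(sin -1.5000 − sin 0.0000) = -5.3312
y' = -5 − 0.8333·(cos -1.5000 − cos 0.0000) = -4.2256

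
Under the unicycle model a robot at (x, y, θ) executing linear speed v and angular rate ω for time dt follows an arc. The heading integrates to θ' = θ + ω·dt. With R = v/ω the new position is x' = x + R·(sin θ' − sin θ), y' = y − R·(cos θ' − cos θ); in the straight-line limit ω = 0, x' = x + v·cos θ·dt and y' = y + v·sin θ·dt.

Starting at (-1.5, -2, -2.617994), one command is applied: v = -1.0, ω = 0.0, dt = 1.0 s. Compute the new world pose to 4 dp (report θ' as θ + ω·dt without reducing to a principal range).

θ' = -2.6180 + 0.0·1.0 = -2.6180
ω = 0 → straight: x' = -1.5 + -1.0·cos(-2.6180)·1.0 = -0.6340
y' = -2 + -1.0·sin(-2.6180)·1.0 = -1.5000

(-0.6340, -1.5000, -2.6180)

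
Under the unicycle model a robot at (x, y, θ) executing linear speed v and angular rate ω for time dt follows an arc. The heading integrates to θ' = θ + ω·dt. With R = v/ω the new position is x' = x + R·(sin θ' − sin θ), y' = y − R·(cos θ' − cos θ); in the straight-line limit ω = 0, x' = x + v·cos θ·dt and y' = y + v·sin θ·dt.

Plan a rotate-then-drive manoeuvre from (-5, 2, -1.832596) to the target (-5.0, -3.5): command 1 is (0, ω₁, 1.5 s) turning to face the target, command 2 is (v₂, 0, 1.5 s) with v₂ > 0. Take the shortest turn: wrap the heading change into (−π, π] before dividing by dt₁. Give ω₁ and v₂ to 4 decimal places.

ω₁ = 0.1745, v₂ = 3.6667

heading to target = atan2(-3.5−2, -5−-5) = -1.5708
Δθ = wrap(-1.5708 − -1.8326) = 0.2618; ω₁ = Δθ/dt₁ = 0.1745
distance = √((-5−-5)² + (-3.5−2)²) = 5.5000; v₂ = distance/dt₂ = 3.6667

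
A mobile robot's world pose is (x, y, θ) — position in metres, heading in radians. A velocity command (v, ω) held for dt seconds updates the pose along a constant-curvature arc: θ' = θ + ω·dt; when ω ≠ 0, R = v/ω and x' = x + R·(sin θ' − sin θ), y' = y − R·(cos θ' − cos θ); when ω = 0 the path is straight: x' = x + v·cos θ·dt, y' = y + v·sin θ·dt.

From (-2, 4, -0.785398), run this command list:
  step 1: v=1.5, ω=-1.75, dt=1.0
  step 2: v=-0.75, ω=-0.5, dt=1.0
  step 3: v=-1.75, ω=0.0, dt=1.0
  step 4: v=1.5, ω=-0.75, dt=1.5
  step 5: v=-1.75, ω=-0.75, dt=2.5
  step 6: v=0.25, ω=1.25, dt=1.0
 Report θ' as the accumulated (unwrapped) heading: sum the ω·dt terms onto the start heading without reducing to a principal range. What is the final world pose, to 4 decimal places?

step 1: θ'=-2.5354 (R=-0.8571) → pose (-2.1177, 2.6895, -2.5354)
step 2: θ'=-3.0354 (R=1.5000) → pose (-1.4221, 2.9483, -3.0354)
step 3: θ'=-3.0354 (straight) → pose (0.3180, 3.1338, -3.0354)
step 4: θ'=-4.1604 (R=-2.0000) → pose (-1.5969, 4.0738, -4.1604)
step 5: θ'=-6.0354 (R=2.3333) → pose (-3.0114, 0.5881, -6.0354)
step 6: θ'=-4.7854 (R=0.2000) → pose (-2.8610, 0.7674, -4.7854)

(-2.8610, 0.7674, -4.7854)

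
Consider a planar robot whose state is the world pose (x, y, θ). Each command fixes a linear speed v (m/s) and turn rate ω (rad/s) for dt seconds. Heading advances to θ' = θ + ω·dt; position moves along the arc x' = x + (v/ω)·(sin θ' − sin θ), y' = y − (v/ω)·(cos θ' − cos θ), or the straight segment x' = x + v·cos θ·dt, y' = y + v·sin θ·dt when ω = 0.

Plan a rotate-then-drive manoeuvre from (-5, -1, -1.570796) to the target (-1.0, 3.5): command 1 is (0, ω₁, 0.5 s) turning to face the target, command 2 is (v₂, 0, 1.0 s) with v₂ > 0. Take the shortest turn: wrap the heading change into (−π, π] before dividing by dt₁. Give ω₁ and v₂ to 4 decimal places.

heading to target = atan2(3.5−-1, -1−-5) = 0.8442
Δθ = wrap(0.8442 − -1.5708) = 2.4149; ω₁ = Δθ/dt₁ = 4.8299
distance = √((-1−-5)² + (3.5−-1)²) = 6.0208; v₂ = distance/dt₂ = 6.0208

ω₁ = 4.8299, v₂ = 6.0208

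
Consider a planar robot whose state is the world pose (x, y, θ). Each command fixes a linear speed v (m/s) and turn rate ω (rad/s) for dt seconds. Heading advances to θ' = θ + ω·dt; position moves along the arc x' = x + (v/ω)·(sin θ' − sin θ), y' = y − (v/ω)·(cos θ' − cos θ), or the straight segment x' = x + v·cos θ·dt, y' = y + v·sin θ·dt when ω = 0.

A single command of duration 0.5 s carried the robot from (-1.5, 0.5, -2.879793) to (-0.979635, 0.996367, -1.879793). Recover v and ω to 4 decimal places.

Δθ = -1.879793 − -2.879793 = 1.000000
ω = Δθ/dt = 1.000000/0.5 = 2.0000
R = Δx/(sin θ' − sin θ) = -0.7500
v = R·ω = -0.7500·2.0000 = -1.5000

v = -1.5000, ω = 2.0000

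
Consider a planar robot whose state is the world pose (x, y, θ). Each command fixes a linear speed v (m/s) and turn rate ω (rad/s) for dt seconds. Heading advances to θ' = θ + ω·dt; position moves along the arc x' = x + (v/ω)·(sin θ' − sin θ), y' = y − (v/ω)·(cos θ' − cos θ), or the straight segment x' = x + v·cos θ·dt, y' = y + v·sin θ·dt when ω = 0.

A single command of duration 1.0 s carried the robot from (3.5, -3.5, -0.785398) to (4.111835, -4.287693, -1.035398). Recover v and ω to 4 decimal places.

Δθ = -1.035398 − -0.785398 = -0.250000
ω = Δθ/dt = -0.250000/1.0 = -0.2500
R = −Δy/(cos θ' − cos θ) = -4.0000
v = R·ω = -4.0000·-0.2500 = 1.0000

v = 1.0000, ω = -0.2500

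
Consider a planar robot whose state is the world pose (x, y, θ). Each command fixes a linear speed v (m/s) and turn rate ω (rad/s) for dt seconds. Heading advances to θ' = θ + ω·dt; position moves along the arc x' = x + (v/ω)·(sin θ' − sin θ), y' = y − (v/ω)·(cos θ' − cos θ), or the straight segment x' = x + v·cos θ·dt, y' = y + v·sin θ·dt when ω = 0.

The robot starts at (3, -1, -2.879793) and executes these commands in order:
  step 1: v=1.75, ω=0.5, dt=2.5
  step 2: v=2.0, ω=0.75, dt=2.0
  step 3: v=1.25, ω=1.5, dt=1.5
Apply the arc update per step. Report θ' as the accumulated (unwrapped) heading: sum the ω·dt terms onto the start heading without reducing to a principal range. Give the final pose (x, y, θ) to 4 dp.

(3.5474, -5.7144, 2.1202)

step 1: θ'=-1.6298 (R=3.5000) → pose (0.4120, -4.1744, -1.6298)
step 2: θ'=-0.1298 (R=2.6667) → pose (2.7288, -6.9758, -0.1298)
step 3: θ'=2.1202 (R=0.8333) → pose (3.5474, -5.7144, 2.1202)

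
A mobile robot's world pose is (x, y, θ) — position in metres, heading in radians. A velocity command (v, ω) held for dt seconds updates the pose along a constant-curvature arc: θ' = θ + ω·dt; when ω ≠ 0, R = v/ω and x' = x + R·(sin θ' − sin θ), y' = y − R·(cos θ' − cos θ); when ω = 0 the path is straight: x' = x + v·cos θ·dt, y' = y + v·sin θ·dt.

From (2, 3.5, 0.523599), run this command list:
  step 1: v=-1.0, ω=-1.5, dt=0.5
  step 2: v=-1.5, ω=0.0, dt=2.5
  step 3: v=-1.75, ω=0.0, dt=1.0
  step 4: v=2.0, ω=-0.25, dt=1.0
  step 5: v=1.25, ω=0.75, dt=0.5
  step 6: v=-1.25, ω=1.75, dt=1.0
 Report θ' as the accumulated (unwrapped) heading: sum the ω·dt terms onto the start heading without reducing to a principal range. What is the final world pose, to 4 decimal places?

step 1: θ'=-0.2264 (R=0.6667) → pose (1.5170, 3.4277, -0.2264)
step 2: θ'=-0.2264 (straight) → pose (-2.1373, 4.2695, -0.2264)
step 3: θ'=-0.2264 (straight) → pose (-3.8426, 4.6623, -0.2264)
step 4: θ'=-0.4764 (R=-8.0000) → pose (-1.9697, 3.9757, -0.4764)
step 5: θ'=-0.1014 (R=1.6667) → pose (-1.3741, 3.7986, -0.1014)
step 6: θ'=1.6486 (R=-0.7143) → pose (-2.1586, 3.0325, 1.6486)

(-2.1586, 3.0325, 1.6486)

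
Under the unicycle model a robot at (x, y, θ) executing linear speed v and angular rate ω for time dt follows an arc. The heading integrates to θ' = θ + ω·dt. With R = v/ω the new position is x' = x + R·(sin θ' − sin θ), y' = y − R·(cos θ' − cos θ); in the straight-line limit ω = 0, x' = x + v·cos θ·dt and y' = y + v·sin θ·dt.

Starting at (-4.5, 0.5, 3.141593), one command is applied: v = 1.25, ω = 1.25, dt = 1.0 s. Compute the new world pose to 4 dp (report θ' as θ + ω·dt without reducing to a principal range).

(-5.4490, -0.1847, 4.3916)

θ' = 3.1416 + 1.25·1.0 = 4.3916
R = v/ω = 1.25/1.25 = 1.0000
x' = -4.5 + 1.0000·(sin 4.3916 − sin 3.1416) = -5.4490
y' = 0.5 − 1.0000·(cos 4.3916 − cos 3.1416) = -0.1847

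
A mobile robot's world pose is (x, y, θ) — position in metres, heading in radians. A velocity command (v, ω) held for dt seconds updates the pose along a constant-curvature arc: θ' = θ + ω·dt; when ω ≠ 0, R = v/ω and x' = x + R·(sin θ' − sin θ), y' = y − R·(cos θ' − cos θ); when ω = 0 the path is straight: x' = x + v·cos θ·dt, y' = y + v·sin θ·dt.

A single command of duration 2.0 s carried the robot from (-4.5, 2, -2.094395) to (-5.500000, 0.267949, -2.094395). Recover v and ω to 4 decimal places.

v = 1.0000, ω = 0.0000

Δθ = -2.094395 − -2.094395 = 0.000000
ω = Δθ/dt = 0.000000/2.0 = 0.0000
ω = 0 → v = (Δx·cos θ + Δy·sin θ)/dt = 1.0000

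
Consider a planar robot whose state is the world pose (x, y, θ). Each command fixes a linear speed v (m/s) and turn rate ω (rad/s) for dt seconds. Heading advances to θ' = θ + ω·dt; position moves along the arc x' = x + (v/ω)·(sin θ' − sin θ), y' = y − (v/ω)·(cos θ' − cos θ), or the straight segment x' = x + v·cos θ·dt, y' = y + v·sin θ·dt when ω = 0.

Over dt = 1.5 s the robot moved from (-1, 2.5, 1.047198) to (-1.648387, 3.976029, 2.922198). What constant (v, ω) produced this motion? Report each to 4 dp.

Δθ = 2.922198 − 1.047198 = 1.875000
ω = Δθ/dt = 1.875000/1.5 = 1.2500
R = −Δy/(cos θ' − cos θ) = 1.0000
v = R·ω = 1.0000·1.2500 = 1.2500

v = 1.2500, ω = 1.2500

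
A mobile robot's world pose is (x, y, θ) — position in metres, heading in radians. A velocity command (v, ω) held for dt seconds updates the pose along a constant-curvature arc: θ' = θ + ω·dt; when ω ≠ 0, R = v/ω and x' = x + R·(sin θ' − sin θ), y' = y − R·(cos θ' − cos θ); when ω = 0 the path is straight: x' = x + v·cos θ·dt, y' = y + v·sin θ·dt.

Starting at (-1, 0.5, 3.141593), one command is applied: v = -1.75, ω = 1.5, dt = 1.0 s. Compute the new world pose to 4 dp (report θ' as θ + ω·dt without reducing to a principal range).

(0.1637, 1.5841, 4.6416)

θ' = 3.1416 + 1.5·1.0 = 4.6416
R = v/ω = -1.75/1.5 = -1.1667
x' = -1 + -1.1667·(sin 4.6416 − sin 3.1416) = 0.1637
y' = 0.5 − -1.1667·(cos 4.6416 − cos 3.1416) = 1.5841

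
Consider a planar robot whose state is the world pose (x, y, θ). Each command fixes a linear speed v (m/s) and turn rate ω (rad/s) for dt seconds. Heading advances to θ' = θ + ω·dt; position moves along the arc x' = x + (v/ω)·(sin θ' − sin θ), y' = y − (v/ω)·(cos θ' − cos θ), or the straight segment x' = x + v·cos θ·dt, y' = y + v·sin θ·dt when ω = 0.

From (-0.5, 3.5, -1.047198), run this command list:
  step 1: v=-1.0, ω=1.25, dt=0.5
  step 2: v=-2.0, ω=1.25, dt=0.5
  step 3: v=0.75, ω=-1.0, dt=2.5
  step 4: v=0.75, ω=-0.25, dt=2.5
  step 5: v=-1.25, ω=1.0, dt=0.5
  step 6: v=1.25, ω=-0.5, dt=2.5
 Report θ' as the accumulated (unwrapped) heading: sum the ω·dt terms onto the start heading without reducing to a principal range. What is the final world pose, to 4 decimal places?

(-5.0818, 1.7732, -3.6722)

step 1: θ'=-0.4222 (R=-0.8000) → pose (-0.8650, 3.8298, -0.4222)
step 2: θ'=0.2028 (R=-1.6000) → pose (-1.8429, 3.9375, 0.2028)
step 3: θ'=-2.2972 (R=-0.7500) → pose (-1.1312, 2.7047, -2.2972)
step 4: θ'=-2.9222 (R=-3.0000) → pose (-2.7210, 1.7692, -2.9222)
step 5: θ'=-2.4222 (R=-1.2500) → pose (-2.1693, 2.0489, -2.4222)
step 6: θ'=-3.6722 (R=-2.5000) → pose (-5.0818, 1.7732, -3.6722)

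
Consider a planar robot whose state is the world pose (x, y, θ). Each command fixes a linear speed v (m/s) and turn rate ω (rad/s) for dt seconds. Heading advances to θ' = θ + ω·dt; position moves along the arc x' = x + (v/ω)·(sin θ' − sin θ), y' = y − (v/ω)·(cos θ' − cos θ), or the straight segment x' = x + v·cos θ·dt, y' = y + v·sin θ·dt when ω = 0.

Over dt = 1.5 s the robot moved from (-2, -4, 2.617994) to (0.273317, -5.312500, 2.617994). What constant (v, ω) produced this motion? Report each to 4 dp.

Δθ = 2.617994 − 2.617994 = 0.000000
ω = Δθ/dt = 0.000000/1.5 = 0.0000
ω = 0 → v = (Δx·cos θ + Δy·sin θ)/dt = -1.7500

v = -1.7500, ω = 0.0000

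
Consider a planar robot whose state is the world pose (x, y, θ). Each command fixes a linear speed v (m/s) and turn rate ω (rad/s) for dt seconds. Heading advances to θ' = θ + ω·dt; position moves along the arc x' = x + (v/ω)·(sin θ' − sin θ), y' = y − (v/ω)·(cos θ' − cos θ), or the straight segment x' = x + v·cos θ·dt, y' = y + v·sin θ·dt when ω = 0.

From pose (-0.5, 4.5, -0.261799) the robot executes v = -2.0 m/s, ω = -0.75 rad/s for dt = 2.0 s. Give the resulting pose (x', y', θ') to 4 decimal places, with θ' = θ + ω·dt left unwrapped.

θ' = -0.2618 + -0.75·2.0 = -1.7618
R = v/ω = -2.0/-0.75 = 2.6667
x' = -0.5 + 2.6667·(sin -1.7618 − sin -0.2618) = -2.4280
y' = 4.5 − 2.6667·(cos -1.7618 − cos -0.2618) = 7.5821

(-2.4280, 7.5821, -1.7618)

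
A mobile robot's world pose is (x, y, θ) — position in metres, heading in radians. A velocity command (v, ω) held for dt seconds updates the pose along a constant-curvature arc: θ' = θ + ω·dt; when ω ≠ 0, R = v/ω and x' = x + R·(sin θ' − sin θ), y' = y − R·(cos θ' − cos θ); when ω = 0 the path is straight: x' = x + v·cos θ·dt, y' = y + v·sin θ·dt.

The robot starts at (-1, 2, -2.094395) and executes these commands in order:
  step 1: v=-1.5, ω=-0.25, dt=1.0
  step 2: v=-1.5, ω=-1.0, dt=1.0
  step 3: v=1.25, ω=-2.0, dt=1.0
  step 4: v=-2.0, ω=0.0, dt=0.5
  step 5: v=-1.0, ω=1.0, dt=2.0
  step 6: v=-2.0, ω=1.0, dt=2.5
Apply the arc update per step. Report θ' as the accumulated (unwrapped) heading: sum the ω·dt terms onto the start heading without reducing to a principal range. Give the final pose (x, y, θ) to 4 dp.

step 1: θ'=-2.3444 (R=6.0000) → pose (-0.0963, 3.1923, -2.3444)
step 2: θ'=-3.3444 (R=1.5000) → pose (1.2790, 3.6135, -3.3444)
step 3: θ'=-5.3444 (R=-0.6250) → pose (0.9006, 4.5949, -5.3444)
step 4: θ'=-5.3444 (straight) → pose (0.3098, 3.7880, -5.3444)
step 5: θ'=-3.3444 (R=-1.0000) → pose (0.9152, 2.2178, -3.3444)
step 6: θ'=-0.8444 (R=-2.0000) → pose (2.8132, 5.5052, -0.8444)

(2.8132, 5.5052, -0.8444)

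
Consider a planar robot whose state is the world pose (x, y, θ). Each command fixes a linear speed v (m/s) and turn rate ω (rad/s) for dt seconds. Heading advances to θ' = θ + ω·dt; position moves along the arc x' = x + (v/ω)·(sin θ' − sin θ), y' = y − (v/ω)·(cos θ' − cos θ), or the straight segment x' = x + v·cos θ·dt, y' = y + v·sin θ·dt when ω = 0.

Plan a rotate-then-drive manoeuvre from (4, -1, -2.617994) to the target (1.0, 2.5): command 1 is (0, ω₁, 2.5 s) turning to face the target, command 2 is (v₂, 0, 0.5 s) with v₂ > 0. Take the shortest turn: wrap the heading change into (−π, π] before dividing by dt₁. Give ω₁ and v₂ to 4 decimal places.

ω₁ = -0.5543, v₂ = 9.2195

heading to target = atan2(2.5−-1, 1−4) = 2.2794
Δθ = wrap(2.2794 − -2.6180) = -1.3858; ω₁ = Δθ/dt₁ = -0.5543
distance = √((1−4)² + (2.5−-1)²) = 4.6098; v₂ = distance/dt₂ = 9.2195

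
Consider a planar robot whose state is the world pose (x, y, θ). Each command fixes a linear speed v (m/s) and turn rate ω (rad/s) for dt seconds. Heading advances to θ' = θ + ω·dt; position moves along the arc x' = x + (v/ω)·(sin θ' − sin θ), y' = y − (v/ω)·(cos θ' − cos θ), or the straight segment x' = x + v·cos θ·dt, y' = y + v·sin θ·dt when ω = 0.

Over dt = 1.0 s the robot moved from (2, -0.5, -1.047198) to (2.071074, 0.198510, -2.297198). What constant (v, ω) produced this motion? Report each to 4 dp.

Δθ = -2.297198 − -1.047198 = -1.250000
ω = Δθ/dt = -1.250000/1.0 = -1.2500
R = −Δy/(cos θ' − cos θ) = 0.6000
v = R·ω = 0.6000·-1.2500 = -0.7500

v = -0.7500, ω = -1.2500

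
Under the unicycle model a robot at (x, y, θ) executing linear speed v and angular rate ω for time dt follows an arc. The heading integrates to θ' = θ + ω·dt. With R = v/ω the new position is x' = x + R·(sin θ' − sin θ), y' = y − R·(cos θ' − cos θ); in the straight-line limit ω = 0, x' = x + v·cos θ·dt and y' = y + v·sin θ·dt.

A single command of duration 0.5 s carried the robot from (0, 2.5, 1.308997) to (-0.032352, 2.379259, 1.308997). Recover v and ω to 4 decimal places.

Δθ = 1.308997 − 1.308997 = 0.000000
ω = Δθ/dt = 0.000000/0.5 = 0.0000
ω = 0 → v = (Δx·cos θ + Δy·sin θ)/dt = -0.2500

v = -0.2500, ω = 0.0000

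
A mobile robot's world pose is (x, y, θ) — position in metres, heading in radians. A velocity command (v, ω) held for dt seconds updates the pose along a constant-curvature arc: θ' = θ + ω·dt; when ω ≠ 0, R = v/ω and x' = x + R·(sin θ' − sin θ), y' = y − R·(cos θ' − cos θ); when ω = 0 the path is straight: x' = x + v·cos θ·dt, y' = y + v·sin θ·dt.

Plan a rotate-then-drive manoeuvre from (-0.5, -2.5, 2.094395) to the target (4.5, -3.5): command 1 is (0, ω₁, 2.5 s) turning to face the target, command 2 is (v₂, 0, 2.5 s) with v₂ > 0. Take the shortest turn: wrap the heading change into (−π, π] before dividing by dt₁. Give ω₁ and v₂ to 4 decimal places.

heading to target = atan2(-3.5−-2.5, 4.5−-0.5) = -0.1974
Δθ = wrap(-0.1974 − 2.0944) = -2.2918; ω₁ = Δθ/dt₁ = -0.9167
distance = √((4.5−-0.5)² + (-3.5−-2.5)²) = 5.0990; v₂ = distance/dt₂ = 2.0396

ω₁ = -0.9167, v₂ = 2.0396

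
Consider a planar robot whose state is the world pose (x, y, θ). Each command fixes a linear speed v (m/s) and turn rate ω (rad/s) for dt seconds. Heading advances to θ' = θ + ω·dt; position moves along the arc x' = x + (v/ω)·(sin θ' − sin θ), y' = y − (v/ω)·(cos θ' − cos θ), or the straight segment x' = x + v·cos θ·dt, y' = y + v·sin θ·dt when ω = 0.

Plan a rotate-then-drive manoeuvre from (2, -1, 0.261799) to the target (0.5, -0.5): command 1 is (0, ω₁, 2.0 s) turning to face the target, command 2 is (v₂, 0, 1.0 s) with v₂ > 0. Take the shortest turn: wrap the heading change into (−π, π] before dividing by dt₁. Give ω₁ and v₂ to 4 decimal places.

ω₁ = 1.2790, v₂ = 1.5811

heading to target = atan2(-0.5−-1, 0.5−2) = 2.8198
Δθ = wrap(2.8198 − 0.2618) = 2.5580; ω₁ = Δθ/dt₁ = 1.2790
distance = √((0.5−2)² + (-0.5−-1)²) = 1.5811; v₂ = distance/dt₂ = 1.5811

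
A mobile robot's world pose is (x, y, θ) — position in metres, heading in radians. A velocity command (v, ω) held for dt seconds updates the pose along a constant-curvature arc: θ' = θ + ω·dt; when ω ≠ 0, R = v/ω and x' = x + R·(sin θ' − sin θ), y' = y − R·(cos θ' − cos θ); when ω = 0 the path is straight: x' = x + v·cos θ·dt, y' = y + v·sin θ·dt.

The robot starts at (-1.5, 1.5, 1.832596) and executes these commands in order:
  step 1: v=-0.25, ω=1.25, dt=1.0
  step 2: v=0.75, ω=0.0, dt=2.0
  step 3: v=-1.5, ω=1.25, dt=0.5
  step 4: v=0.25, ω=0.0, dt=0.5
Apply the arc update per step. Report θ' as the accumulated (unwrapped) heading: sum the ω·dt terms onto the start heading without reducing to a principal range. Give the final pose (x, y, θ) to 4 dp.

(-2.2072, 1.5586, 3.7076)

step 1: θ'=3.0826 (R=-0.2000) → pose (-1.3186, 1.3521, 3.0826)
step 2: θ'=3.0826 (straight) → pose (-2.8160, 1.4406, 3.0826)
step 3: θ'=3.7076 (R=-1.2000) → pose (-2.1017, 1.6256, 3.7076)
step 4: θ'=3.7076 (straight) → pose (-2.2072, 1.5586, 3.7076)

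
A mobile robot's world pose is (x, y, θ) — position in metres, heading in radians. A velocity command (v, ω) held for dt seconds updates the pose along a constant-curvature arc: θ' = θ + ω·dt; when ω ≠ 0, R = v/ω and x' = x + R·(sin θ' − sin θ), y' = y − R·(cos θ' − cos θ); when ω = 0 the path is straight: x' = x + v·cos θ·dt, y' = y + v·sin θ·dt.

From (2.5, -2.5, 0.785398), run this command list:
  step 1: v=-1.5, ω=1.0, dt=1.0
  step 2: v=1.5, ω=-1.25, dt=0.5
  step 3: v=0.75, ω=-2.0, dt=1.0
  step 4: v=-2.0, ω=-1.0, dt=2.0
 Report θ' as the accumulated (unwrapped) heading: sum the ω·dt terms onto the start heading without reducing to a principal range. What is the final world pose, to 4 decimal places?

(3.6841, 0.2000, -2.8396)

step 1: θ'=1.7854 (R=-1.5000) → pose (2.0951, -3.8801, 1.7854)
step 2: θ'=1.1604 (R=-1.2000) → pose (2.1672, -3.1458, 1.1604)
step 3: θ'=-0.8396 (R=-0.3750) → pose (2.7902, -3.0450, -0.8396)
step 4: θ'=-2.8396 (R=2.0000) → pose (3.6841, 0.2000, -2.8396)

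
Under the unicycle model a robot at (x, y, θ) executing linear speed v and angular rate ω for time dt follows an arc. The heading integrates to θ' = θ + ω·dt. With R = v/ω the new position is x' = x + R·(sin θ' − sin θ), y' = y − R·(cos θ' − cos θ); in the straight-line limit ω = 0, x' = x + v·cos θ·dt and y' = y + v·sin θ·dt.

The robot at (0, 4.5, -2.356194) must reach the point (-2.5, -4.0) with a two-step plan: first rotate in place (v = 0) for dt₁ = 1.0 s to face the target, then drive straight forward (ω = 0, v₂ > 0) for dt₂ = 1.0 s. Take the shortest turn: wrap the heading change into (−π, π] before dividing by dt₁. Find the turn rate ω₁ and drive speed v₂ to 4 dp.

heading to target = atan2(-4−4.5, -2.5−0) = -1.8568
Δθ = wrap(-1.8568 − -2.3562) = 0.4993; ω₁ = Δθ/dt₁ = 0.4993
distance = √((-2.5−0)² + (-4−4.5)²) = 8.8600; v₂ = distance/dt₂ = 8.8600

ω₁ = 0.4993, v₂ = 8.8600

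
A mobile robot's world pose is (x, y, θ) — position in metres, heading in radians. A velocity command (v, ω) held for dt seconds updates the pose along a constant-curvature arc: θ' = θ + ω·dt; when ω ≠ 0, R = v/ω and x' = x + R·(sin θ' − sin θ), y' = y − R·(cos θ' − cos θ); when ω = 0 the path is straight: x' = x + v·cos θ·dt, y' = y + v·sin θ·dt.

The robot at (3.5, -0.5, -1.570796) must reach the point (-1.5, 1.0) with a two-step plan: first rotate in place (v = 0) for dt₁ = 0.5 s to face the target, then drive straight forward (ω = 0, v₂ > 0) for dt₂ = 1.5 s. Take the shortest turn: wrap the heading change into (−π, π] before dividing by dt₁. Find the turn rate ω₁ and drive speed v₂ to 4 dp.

ω₁ = -3.7245, v₂ = 3.4801

heading to target = atan2(1−-0.5, -1.5−3.5) = 2.8501
Δθ = wrap(2.8501 − -1.5708) = -1.8623; ω₁ = Δθ/dt₁ = -3.7245
distance = √((-1.5−3.5)² + (1−-0.5)²) = 5.2202; v₂ = distance/dt₂ = 3.4801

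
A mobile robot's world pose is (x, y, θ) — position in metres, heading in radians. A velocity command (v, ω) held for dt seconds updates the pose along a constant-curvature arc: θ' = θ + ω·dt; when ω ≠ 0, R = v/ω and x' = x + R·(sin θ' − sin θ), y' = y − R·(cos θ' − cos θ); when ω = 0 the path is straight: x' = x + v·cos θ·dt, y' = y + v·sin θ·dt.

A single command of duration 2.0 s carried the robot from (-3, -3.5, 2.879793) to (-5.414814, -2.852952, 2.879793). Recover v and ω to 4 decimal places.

Δθ = 2.879793 − 2.879793 = 0.000000
ω = Δθ/dt = 0.000000/2.0 = 0.0000
ω = 0 → v = (Δx·cos θ + Δy·sin θ)/dt = 1.2500

v = 1.2500, ω = 0.0000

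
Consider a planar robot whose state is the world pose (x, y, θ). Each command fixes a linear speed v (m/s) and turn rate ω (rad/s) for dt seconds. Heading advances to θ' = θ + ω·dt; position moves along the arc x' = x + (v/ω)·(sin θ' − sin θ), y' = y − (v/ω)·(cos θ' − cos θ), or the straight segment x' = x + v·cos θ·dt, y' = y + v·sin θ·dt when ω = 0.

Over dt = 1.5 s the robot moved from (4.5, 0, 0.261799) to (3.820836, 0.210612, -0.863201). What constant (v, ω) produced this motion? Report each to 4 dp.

Δθ = -0.863201 − 0.261799 = -1.125000
ω = Δθ/dt = -1.125000/1.5 = -0.7500
R = Δx/(sin θ' − sin θ) = 0.6667
v = R·ω = 0.6667·-0.7500 = -0.5000

v = -0.5000, ω = -0.7500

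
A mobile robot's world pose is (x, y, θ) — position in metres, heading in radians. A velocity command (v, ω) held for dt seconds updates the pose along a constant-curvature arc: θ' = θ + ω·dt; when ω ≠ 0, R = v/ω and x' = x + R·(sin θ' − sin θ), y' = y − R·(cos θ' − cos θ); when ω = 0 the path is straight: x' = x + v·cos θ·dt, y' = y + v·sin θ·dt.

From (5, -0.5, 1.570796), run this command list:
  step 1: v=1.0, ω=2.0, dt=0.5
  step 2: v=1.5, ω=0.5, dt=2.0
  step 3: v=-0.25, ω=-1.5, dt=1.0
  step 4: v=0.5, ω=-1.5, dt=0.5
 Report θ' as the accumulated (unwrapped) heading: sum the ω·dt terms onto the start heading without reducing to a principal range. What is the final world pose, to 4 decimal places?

step 1: θ'=2.5708 (R=0.5000) → pose (4.7702, -0.0793, 2.5708)
step 2: θ'=3.5708 (R=3.0000) → pose (1.9008, 0.1242, 3.5708)
step 3: θ'=2.0708 (R=0.1667) → pose (2.1164, 0.0526, 2.0708)
step 4: θ'=1.3208 (R=-0.3333) → pose (2.0860, 0.2948, 1.3208)

(2.0860, 0.2948, 1.3208)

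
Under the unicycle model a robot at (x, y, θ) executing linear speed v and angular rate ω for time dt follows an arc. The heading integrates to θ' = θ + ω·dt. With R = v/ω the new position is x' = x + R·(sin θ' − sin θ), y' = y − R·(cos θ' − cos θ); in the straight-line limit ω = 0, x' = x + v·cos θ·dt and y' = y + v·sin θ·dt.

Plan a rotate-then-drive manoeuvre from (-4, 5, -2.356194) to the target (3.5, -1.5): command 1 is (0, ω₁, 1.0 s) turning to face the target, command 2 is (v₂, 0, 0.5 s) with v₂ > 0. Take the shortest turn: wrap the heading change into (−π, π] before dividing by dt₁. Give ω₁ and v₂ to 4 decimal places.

heading to target = atan2(-1.5−5, 3.5−-4) = -0.7141
Δθ = wrap(-0.7141 − -2.3562) = 1.6421; ω₁ = Δθ/dt₁ = 1.6421
distance = √((3.5−-4)² + (-1.5−5)²) = 9.9247; v₂ = distance/dt₂ = 19.8494

ω₁ = 1.6421, v₂ = 19.8494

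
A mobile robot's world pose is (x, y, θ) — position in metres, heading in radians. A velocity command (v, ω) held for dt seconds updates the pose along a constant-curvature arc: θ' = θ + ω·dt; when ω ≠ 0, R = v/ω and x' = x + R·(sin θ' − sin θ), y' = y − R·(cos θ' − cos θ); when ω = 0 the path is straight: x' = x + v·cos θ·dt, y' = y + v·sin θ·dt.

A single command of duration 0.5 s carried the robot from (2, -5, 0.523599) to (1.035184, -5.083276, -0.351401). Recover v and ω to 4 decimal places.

v = -2.0000, ω = -1.7500

Δθ = -0.351401 − 0.523599 = -0.875000
ω = Δθ/dt = -0.875000/0.5 = -1.7500
R = Δx/(sin θ' − sin θ) = 1.1429
v = R·ω = 1.1429·-1.7500 = -2.0000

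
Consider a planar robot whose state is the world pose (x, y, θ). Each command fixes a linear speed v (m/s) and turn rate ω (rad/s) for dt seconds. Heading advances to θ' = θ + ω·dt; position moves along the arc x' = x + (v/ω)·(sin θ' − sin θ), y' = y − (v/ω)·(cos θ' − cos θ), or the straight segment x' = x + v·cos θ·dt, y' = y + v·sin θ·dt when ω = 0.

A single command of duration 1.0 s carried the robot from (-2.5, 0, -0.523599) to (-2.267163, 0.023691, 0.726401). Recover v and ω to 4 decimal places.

v = 0.2500, ω = 1.2500

Δθ = 0.726401 − -0.523599 = 1.250000
ω = Δθ/dt = 1.250000/1.0 = 1.2500
R = Δx/(sin θ' − sin θ) = 0.2000
v = R·ω = 0.2000·1.2500 = 0.2500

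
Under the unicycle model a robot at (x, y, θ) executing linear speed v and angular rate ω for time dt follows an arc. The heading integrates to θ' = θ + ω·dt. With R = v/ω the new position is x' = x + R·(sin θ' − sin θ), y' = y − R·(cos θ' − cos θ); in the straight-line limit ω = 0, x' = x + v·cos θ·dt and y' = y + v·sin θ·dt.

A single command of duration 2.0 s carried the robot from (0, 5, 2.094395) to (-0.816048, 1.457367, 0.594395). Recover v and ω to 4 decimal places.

Δθ = 0.594395 − 2.094395 = -1.500000
ω = Δθ/dt = -1.500000/2.0 = -0.7500
R = −Δy/(cos θ' − cos θ) = 2.6667
v = R·ω = 2.6667·-0.7500 = -2.0000

v = -2.0000, ω = -0.7500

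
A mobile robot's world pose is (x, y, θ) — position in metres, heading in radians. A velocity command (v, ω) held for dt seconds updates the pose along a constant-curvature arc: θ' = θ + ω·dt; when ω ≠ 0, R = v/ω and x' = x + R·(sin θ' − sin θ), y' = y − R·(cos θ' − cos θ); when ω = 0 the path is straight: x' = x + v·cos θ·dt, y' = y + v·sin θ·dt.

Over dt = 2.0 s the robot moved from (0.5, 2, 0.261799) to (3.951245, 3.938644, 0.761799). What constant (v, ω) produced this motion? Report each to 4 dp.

Δθ = 0.761799 − 0.261799 = 0.500000
ω = Δθ/dt = 0.500000/2.0 = 0.2500
R = Δx/(sin θ' − sin θ) = 8.0000
v = R·ω = 8.0000·0.2500 = 2.0000

v = 2.0000, ω = 0.2500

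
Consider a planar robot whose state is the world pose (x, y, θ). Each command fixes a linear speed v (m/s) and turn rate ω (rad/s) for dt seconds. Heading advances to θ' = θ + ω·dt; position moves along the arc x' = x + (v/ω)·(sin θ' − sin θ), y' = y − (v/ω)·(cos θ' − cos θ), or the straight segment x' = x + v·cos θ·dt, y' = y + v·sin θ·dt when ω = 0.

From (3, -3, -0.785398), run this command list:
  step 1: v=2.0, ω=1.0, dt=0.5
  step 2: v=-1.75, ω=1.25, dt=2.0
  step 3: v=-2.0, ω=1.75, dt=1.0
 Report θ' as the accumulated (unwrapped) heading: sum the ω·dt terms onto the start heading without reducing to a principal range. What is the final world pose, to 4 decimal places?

step 1: θ'=-0.2854 (R=2.0000) → pose (3.8511, -3.5049, -0.2854)
step 2: θ'=2.2146 (R=-1.4000) → pose (2.3372, -5.6886, 2.2146)
step 3: θ'=3.9646 (R=-1.1429) → pose (4.0892, -5.7798, 3.9646)

(4.0892, -5.7798, 3.9646)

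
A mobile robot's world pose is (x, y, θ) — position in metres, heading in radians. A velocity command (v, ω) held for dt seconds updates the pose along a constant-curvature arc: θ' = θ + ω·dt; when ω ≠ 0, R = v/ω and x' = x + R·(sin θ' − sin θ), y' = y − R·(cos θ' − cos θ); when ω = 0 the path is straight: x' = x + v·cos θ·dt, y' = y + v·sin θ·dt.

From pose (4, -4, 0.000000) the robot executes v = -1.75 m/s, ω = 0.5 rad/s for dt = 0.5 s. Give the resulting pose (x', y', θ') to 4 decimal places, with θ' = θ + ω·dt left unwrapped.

(3.1341, -4.1088, 0.2500)

θ' = 0.0000 + 0.5·0.5 = 0.2500
R = v/ω = -1.75/0.5 = -3.5000
x' = 4 + -3.5000·(sin 0.2500 − sin 0.0000) = 3.1341
y' = -4 − -3.5000·(cos 0.2500 − cos 0.0000) = -4.1088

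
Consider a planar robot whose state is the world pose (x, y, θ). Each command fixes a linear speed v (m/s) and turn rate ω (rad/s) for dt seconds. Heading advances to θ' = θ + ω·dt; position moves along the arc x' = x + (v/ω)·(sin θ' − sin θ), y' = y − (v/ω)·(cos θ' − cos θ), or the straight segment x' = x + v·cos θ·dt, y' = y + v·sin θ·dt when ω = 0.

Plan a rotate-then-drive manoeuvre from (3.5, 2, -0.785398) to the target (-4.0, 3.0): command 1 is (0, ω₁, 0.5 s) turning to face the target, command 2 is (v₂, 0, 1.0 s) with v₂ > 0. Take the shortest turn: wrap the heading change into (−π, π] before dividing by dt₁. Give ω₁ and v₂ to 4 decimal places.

ω₁ = -4.9775, v₂ = 7.5664

heading to target = atan2(3−2, -4−3.5) = 3.0090
Δθ = wrap(3.0090 − -0.7854) = -2.4887; ω₁ = Δθ/dt₁ = -4.9775
distance = √((-4−3.5)² + (3−2)²) = 7.5664; v₂ = distance/dt₂ = 7.5664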